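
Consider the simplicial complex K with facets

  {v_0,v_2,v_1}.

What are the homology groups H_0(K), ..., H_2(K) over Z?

We work with the vertex ordering v_0 < v_1 < v_2. The simplices of K, each written with vertices in increasing order, are:

  0-simplices (3): [v_0], [v_1], [v_2]
  1-simplices (3): [v_0,v_1], [v_0,v_2], [v_1,v_2]
  2-simplices (1): [v_0,v_1,v_2]

giving chain groups C_0 ≅ Z^3, C_1 ≅ Z^3, C_2 ≅ Z^1.

∂_1: C_1 → C_0 is given by ∂[p,q] = [q] − [p].
The 3×3 boundary matrix has rank 2 and Smith normal form diag(1,1).

Boundary ∂_2: C_2 → C_1 maps a triangle to the signed sum of its edges. For instance
  ∂[v_0,v_1,v_2] = [v_1,v_2] − [v_0,v_2] + [v_0,v_1].
This gives a 3×1 integer matrix of rank 1; reducing to Smith normal form yields diagonal entries (1).

From H_k ≅ ker(∂_k) / im(∂_{k+1}) we obtain:

  H_0: rank C_0 − rank ∂_1 = 3 − 2 = 1, and the invariant factors of ∂_1 are all 1, so H_0 = Z.
  H_1: rank ker ∂_1 − rank ∂_2 = (3 − 2) − 1 = 0, and the invariant factors of ∂_2 are all 1, so H_1 = 0.
  H_2: rank ker ∂_2 − rank ∂_3 = (1 − 1) − 0 = 0, and there is no ∂_3, so H_2 = 0.

H_0 = Z,  H_1 = 0,  H_2 = 0.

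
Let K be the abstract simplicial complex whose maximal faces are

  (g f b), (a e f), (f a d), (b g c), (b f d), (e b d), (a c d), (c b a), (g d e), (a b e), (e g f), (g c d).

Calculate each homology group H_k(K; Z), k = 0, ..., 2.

Fix the vertex order a < b < c < d < e < f < g and write every simplex with vertices in increasing order. Then dim K = 2 and the simplices of K are:

  0-simplices (7): a, b, c, d, e, f, g
  1-simplices (18): ab, ac, ad, ae, af, bc, bd, be, bf, bg, cd, cg, de, df, dg, ef, eg, fg
  2-simplices (12): abc, abe, acd, adf, aef, bcg, bde, bdf, bfg, cdg, deg, efg

Hence C_0 ≅ Z^7, C_1 ≅ Z^18, C_2 ≅ Z^12.

∂_1: C_1 → C_0 is given by ∂[p,q] = [q] − [p]. For instance
  ∂fg = g − f.
As a 7×18 matrix over Z this has rank 6, with invariant factors (1,1,1,1,1,1).

Boundary ∂_2: C_2 → C_1 maps a triangle to the signed sum of its edges. For instance
  ∂bcg = cg − bg + bc,
  ∂bdf = df − bf + bd.
This gives a 18×12 integer matrix of rank 12; reducing to Smith normal form yields diagonal entries (1,1,1,1,1,1,1,1,1,1,1,2).

Reading off H_k = ker ∂_k / im ∂_{k+1}:

  H_0: rank C_0 − rank ∂_1 = 7 − 6 = 1, and the invariant factors of ∂_1 are all 1, so H_0 = Z.
  H_1: rank ker ∂_1 − rank ∂_2 = (18 − 6) − 12 = 0, and ∂_2 has invariant factor 2 > 1, so H_1 = Z/2.
  H_2: rank ker ∂_2 − rank ∂_3 = (12 − 12) − 0 = 0, and there is no ∂_3, so H_2 = 0.

H_0 = Z,  H_1 = Z/2,  H_2 = 0.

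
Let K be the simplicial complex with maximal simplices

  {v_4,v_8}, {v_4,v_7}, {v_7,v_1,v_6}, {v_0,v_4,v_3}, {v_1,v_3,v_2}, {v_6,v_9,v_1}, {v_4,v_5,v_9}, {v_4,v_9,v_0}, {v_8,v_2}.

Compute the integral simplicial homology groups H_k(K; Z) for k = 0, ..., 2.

H_0 = Z,  H_1 = Z^3,  H_2 = 0.

Fix the vertex order v_0 < v_1 < v_2 < v_3 < v_4 < v_5 < v_6 < v_7 < v_8 < v_9 and write every simplex with vertices in increasing order. Then dim K = 2 and the simplices of K are:

  0-simplices (10): [v_0], [v_1], [v_2], [v_3], [v_4], [v_5], [v_6], [v_7], [v_8], [v_9]
  1-simplices (18): (18 of them)
  2-simplices (6): [v_0,v_3,v_4], [v_0,v_4,v_9], [v_1,v_2,v_3], [v_1,v_6,v_7], [v_1,v_6,v_9], [v_4,v_5,v_9]

Hence C_0 ≅ Z^10, C_1 ≅ Z^18, C_2 ≅ Z^6.

∂_1: C_1 → C_0 sends each edge [p,q] (with p < q) to q − p. For instance
  ∂[v_1,v_3] = [v_3] − [v_1].
The resulting 10×18 matrix has rank 9, and its Smith normal form has invariant factors (1,1,1,1,1,1,1,1,1).

Boundary ∂_2: C_2 → C_1 maps a triangle to the signed sum of its edges. For instance
  ∂[v_0,v_4,v_9] = [v_4,v_9] − [v_0,v_9] + [v_0,v_4],
  ∂[v_4,v_5,v_9] = [v_5,v_9] − [v_4,v_9] + [v_4,v_5].
As a 18×6 matrix over Z this has rank 6, with invariant factors (1,1,1,1,1,1).

From H_k ≅ ker(∂_k) / im(∂_{k+1}) we obtain:

  H_0: rank C_0 − rank ∂_1 = 10 − 9 = 1, and the invariant factors of ∂_1 are all 1, so H_0 = Z.
  H_1: rank ker ∂_1 − rank ∂_2 = (18 − 9) − 6 = 3, and the invariant factors of ∂_2 are all 1, so H_1 = Z^3.
  H_2: rank ker ∂_2 − rank ∂_3 = (6 − 6) − 0 = 0, and there is no ∂_3, so H_2 = 0.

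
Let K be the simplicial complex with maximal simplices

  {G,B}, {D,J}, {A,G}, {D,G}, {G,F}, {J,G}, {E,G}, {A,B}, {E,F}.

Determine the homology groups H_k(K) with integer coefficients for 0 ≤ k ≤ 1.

We work with the vertex ordering A < B < D < E < F < G < J. The simplices of K, each written with vertices in increasing order, are:

  0-simplices (7): A, B, D, E, F, G, J
  1-simplices (9): AB, AG, BG, DG, DJ, EF, EG, FG, GJ

Hence C_0 ≅ Z^7, C_1 ≅ Z^9.

Boundary ∂_1: C_1 → C_0 maps an edge to its endpoints' difference, ∂[p,q] = q − p. For instance
  ∂AB = B − A.
As a 7×9 matrix over Z this has rank 6, with invariant factors (1,1,1,1,1,1).

From H_k ≅ ker(∂_k) / im(∂_{k+1}) we obtain:

  H_0: rank C_0 − rank ∂_1 = 7 − 6 = 1, and the invariant factors of ∂_1 are all 1, so H_0 ≅ Z.
  H_1: rank ker ∂_1 − rank ∂_2 = (9 − 6) − 0 = 3, and there is no ∂_2, so H_1 ≅ Z^3.

As a check, the Euler characteristic is 7 − 9 = -2, which agrees with 1 − 3 = -2.
(K is a triangulation of a wedge of 3 circles.)

H_0 = Z,  H_1 = Z^3.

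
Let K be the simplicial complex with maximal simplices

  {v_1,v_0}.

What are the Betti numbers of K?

We work with the vertex ordering v_0 < v_1. The simplices of K, each written with vertices in increasing order, are:

  0-simplices (2): [v_0], [v_1]
  1-simplices (1): [v_0,v_1]

giving chain groups C_0 ≅ Z^2, C_1 ≅ Z^1.

Boundary ∂_1: C_1 → C_0 is given by ∂[p,q] = [q] − [p].
This gives a 2×1 integer matrix of rank 1; reducing to Smith normal form yields diagonal entries (1).

From H_k ≅ ker(∂_k) / im(∂_{k+1}) we obtain:

  H_0: rank C_0 − rank ∂_1 = 2 − 1 = 1, and the invariant factors of ∂_1 are all 1, so H_0 ≅ Z.
  H_1: rank ker ∂_1 − rank ∂_2 = (1 − 1) − 0 = 0, and there is no ∂_2, so H_1 ≅ 0.

Hence the Betti numbers are b_0 = 1, b_1 = 0.

b_0 = 1, b_1 = 0.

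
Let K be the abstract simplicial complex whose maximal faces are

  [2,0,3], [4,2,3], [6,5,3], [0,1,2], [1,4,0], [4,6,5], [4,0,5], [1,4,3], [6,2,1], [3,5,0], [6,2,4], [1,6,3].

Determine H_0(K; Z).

We work with the vertex ordering 0 < 1 < 2 < 3 < 4 < 5 < 6. The simplices of K, each written with vertices in increasing order, are:

  0-simplices (7): [0], [1], [2], [3], [4], [5], [6]
  1-simplices (18): [0,1], [0,2], [0,3], [0,4], [0,5], [1,2], [1,3], [1,4], [1,6], [2,3], [2,4], [2,6], [3,4], [3,5], [3,6], [4,5], [4,6], [5,6]
  2-simplices (12): [0,1,2], [0,1,4], [0,2,3], [0,3,5], [0,4,5], [1,2,6], [1,3,4], [1,3,6], [2,3,4], [2,4,6], [3,5,6], [4,5,6]

so the chain groups are C_0 ≅ Z^7, C_1 ≅ Z^18, C_2 ≅ Z^12.

Boundary ∂_1: C_1 → C_0 sends each edge [p,q] (with p < q) to q − p.
The 7×18 boundary matrix has rank 6 and Smith normal form diag(1,1,1,1,1,1).

The boundary map ∂_2: C_2 → C_1 sends each 2-simplex [p,q,r] to [q,r] − [p,r] + [p,q]. For instance
  ∂[1,3,6] = [3,6] − [1,6] + [1,3],
  ∂[4,5,6] = [5,6] − [4,6] + [4,5].
As a 18×12 matrix over Z this has rank 12, with invariant factors (1,1,1,1,1,1,1,1,1,1,1,2).

From H_k ≅ ker(∂_k) / im(∂_{k+1}) we obtain:

  H_0: rank C_0 − rank ∂_1 = 7 − 6 = 1, and the invariant factors of ∂_1 are all 1, so H_0 ≅ Z.

H_0 ≅ Z.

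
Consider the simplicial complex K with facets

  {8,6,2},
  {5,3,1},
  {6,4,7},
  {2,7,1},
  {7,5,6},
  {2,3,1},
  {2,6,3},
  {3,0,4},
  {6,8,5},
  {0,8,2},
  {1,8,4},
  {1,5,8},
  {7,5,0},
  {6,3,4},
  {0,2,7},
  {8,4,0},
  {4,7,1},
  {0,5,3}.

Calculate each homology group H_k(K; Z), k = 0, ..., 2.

We work with the vertex ordering 0 < 1 < 2 < 3 < 4 < 5 < 6 < 7 < 8. The simplices of K, each written with vertices in increasing order, are:

  0-simplices (9): [0], [1], [2], [3], [4], [5], [6], [7], [8]
  1-simplices (27): (27 of them)
  2-simplices (18): [0,2,7], [0,2,8], [0,3,4], [0,3,5], [0,4,8], [0,5,7], [1,2,3], [1,2,7], [1,3,5], [1,4,7], [1,4,8], [1,5,8], [2,3,6], [2,6,8], [3,4,6], [4,6,7], [5,6,7], [5,6,8]

Hence C_0 ≅ Z^9, C_1 ≅ Z^27, C_2 ≅ Z^18.

Boundary ∂_1: C_1 → C_0 sends each edge [p,q] (with p < q) to q − p.
The 9×27 boundary matrix has rank 8 and Smith normal form diag(1,1,1,1,1,1,1,1).

Boundary ∂_2: C_2 → C_1 maps a triangle to the signed sum of its edges. For instance
  ∂[0,3,5] = [3,5] − [0,5] + [0,3],
  ∂[3,4,6] = [4,6] − [3,6] + [3,4].
The 27×18 boundary matrix has rank 17 and Smith normal form diag(1,1,1,1,1,1,1,1,1,1,1,1,1,1,1,1,1).

From H_k ≅ ker(∂_k) / im(∂_{k+1}) we obtain:

  H_0: rank C_0 − rank ∂_1 = 9 − 8 = 1, and the invariant factors of ∂_1 are all 1, so H_0 ≅ Z.
  H_1: rank ker ∂_1 − rank ∂_2 = (27 − 8) − 17 = 2, and the invariant factors of ∂_2 are all 1, so H_1 ≅ Z^2.
  H_2: rank ker ∂_2 − rank ∂_3 = (18 − 17) − 0 = 1, and there is no ∂_3, so H_2 ≅ Z.

(K is a triangulation of the torus T^2.)

H_0 = Z,  H_1 = Z^2,  H_2 = Z.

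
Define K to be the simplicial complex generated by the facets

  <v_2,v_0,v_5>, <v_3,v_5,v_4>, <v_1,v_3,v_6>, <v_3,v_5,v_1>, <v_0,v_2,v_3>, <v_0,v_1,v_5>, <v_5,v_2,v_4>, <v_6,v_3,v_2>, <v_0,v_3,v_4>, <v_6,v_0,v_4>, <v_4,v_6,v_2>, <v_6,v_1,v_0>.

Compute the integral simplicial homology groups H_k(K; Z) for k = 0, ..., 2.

H_0 = Z,  H_1 = Z/2,  H_2 = 0.

Order the vertices as v_0 < v_1 < v_2 < v_3 < v_4 < v_5 < v_6. Listing each simplex with vertices in this order, K has dimension 2 with simplices:

  0-simplices (7): [v_0], [v_1], [v_2], [v_3], [v_4], [v_5], [v_6]
  1-simplices (18): (18 of them)
  2-simplices (12): (12 of them)

Hence C_0 ≅ Z^7, C_1 ≅ Z^18, C_2 ≅ Z^12.

∂_1: C_1 → C_0 maps an edge to its endpoints' difference, ∂[p,q] = q − p. For instance
  ∂[v_1,v_5] = [v_5] − [v_1].
This gives a 7×18 integer matrix of rank 6; reducing to Smith normal form yields diagonal entries (1,1,1,1,1,1).

The boundary map ∂_2: C_2 → C_1 sends each 2-simplex [p,q,r] to [q,r] − [p,r] + [p,q]. For instance
  ∂[v_2,v_4,v_5] = [v_4,v_5] − [v_2,v_5] + [v_2,v_4],
  ∂[v_0,v_1,v_5] = [v_1,v_5] − [v_0,v_5] + [v_0,v_1].
This gives a 18×12 integer matrix of rank 12; reducing to Smith normal form yields diagonal entries (1,1,1,1,1,1,1,1,1,1,1,2).

Computing H_k = (kernel of ∂_k) / (image of ∂_{k+1}):

  H_0: rank C_0 − rank ∂_1 = 7 − 6 = 1, and the invariant factors of ∂_1 are all 1, so H_0 ≅ Z.
  H_1: rank ker ∂_1 − rank ∂_2 = (18 − 6) − 12 = 0, and ∂_2 has invariant factor 2 > 1, so H_1 ≅ Z/2.
  H_2: rank ker ∂_2 − rank ∂_3 = (12 − 12) − 0 = 0, and there is no ∂_3, so H_2 ≅ 0.

As a check, the Euler characteristic is 7 − 18 + 12 = 1, which agrees with 1 − 0 + 0 = 1.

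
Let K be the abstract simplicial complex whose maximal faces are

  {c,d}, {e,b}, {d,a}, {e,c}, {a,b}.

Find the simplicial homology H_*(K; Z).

H_0 ≅ Z,  H_1 ≅ Z.

We work with the vertex ordering a < b < c < d < e. The simplices of K, each written with vertices in increasing order, are:

  0-simplices (5): a, b, c, d, e
  1-simplices (5): ab, ad, be, cd, ce

Hence C_0 ≅ Z^5, C_1 ≅ Z^5.

∂_1: C_1 → C_0 maps an edge to its endpoints' difference, ∂[p,q] = q − p. For instance
  ∂ce = e − c.
The resulting 5×5 matrix has rank 4, and its Smith normal form has invariant factors (1,1,1,1).

Now H_k = ker ∂_k / im ∂_{k+1}, so:

  H_0: rank C_0 − rank ∂_1 = 5 − 4 = 1, and the invariant factors of ∂_1 are all 1, so H_0 ≅ Z.
  H_1: rank ker ∂_1 − rank ∂_2 = (5 − 4) − 0 = 1, and there is no ∂_2, so H_1 ≅ Z.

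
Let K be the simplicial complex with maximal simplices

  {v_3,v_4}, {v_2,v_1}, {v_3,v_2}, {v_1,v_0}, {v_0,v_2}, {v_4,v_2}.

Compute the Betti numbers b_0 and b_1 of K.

Order the vertices as v_0 < v_1 < v_2 < v_3 < v_4. Listing each simplex with vertices in this order, K has dimension 1 with simplices:

  0-simplices (5): [v_0], [v_1], [v_2], [v_3], [v_4]
  1-simplices (6): [v_0,v_1], [v_0,v_2], [v_1,v_2], [v_2,v_3], [v_2,v_4], [v_3,v_4]

Hence C_0 ≅ Z^5, C_1 ≅ Z^6.

Boundary ∂_1: C_1 → C_0 sends each edge [p,q] (with p < q) to q − p.
This gives a 5×6 integer matrix of rank 4; reducing to Smith normal form yields diagonal entries (1,1,1,1).

Now H_k = ker ∂_k / im ∂_{k+1}, so:

  H_0: rank C_0 − rank ∂_1 = 5 − 4 = 1, and the invariant factors of ∂_1 are all 1, so H_0 = Z.
  H_1: rank ker ∂_1 − rank ∂_2 = (6 − 4) − 0 = 2, and there is no ∂_2, so H_1 = Z^2.

Hence the Betti numbers are b_0 = 1, b_1 = 2.

b_0 = 1, b_1 = 2.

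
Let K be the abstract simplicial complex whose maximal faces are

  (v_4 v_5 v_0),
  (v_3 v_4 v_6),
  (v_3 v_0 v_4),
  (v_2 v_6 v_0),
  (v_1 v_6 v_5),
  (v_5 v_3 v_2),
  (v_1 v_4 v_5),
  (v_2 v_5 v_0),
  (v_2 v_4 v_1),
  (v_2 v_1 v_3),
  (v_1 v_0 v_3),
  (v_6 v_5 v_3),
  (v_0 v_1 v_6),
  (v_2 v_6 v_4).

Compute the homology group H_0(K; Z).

We work with the vertex ordering v_0 < v_1 < v_2 < v_3 < v_4 < v_5 < v_6. The simplices of K, each written with vertices in increasing order, are:

  0-simplices (7): [v_0], [v_1], [v_2], [v_3], [v_4], [v_5], [v_6]
  1-simplices (21): (21 of them)
  2-simplices (14): (14 of them)

giving chain groups C_0 ≅ Z^7, C_1 ≅ Z^21, C_2 ≅ Z^14.

∂_1: C_1 → C_0 sends each edge [p,q] (with p < q) to q − p. For instance
  ∂[v_1,v_5] = [v_5] − [v_1].
The 7×21 boundary matrix has rank 6 and Smith normal form diag(1,1,1,1,1,1).

Boundary ∂_2: C_2 → C_1 acts by ∂[p,q,r] = [q,r] − [p,r] + [p,q]. For instance
  ∂[v_0,v_1,v_3] = [v_1,v_3] − [v_0,v_3] + [v_0,v_1],
  ∂[v_3,v_4,v_6] = [v_4,v_6] − [v_3,v_6] + [v_3,v_4].
The resulting 21×14 matrix has rank 13, and its Smith normal form has invariant factors (1,1,1,1,1,1,1,1,1,1,1,1,1).

From H_k ≅ ker(∂_k) / im(∂_{k+1}) we obtain:

  H_0: rank C_0 − rank ∂_1 = 7 − 6 = 1, and the invariant factors of ∂_1 are all 1, so H_0 ≅ Z.

H_0 ≅ Z.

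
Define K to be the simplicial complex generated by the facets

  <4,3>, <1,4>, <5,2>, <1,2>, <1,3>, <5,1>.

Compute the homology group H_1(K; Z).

We work with the vertex ordering 1 < 2 < 3 < 4 < 5. The simplices of K, each written with vertices in increasing order, are:

  0-simplices (5): [1], [2], [3], [4], [5]
  1-simplices (6): [1,2], [1,3], [1,4], [1,5], [2,5], [3,4]

so the chain groups are C_0 ≅ Z^5, C_1 ≅ Z^6.

∂_1: C_1 → C_0 sends each edge [p,q] (with p < q) to q − p. For instance
  ∂[1,2] = [2] − [1].
The resulting 5×6 matrix has rank 4, and its Smith normal form has invariant factors (1,1,1,1).

Reading off H_k = ker ∂_k / im ∂_{k+1}:

  H_1: rank ker ∂_1 − rank ∂_2 = (6 − 4) − 0 = 2, and there is no ∂_2, so H_1 = Z^2.

H_1 = Z^2.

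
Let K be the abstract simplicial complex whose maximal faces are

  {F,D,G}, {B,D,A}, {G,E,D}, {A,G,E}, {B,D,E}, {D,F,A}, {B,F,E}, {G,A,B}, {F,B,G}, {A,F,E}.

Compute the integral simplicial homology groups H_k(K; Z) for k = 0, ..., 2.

H_0 = Z,  H_1 = Z/2,  H_2 = 0.

We work with the vertex ordering A < B < D < E < F < G. The simplices of K, each written with vertices in increasing order, are:

  0-simplices (6): A, B, D, E, F, G
  1-simplices (15): AB, AD, AE, AF, AG, BD, BE, BF, BG, DE, DF, DG, EF, EG, FG
  2-simplices (10): ABD, ABG, ADF, AEF, AEG, BDE, BEF, BFG, DEG, DFG

giving chain groups C_0 ≅ Z^6, C_1 ≅ Z^15, C_2 ≅ Z^10.

Boundary ∂_1: C_1 → C_0 maps an edge to its endpoints' difference, ∂[p,q] = q − p.
As a 6×15 matrix over Z this has rank 5, with invariant factors (1,1,1,1,1).

∂_2: C_2 → C_1 acts by ∂[p,q,r] = [q,r] − [p,r] + [p,q]. For instance
  ∂DEG = EG − DG + DE,
  ∂BEF = EF − BF + BE.
This gives a 15×10 integer matrix of rank 10; reducing to Smith normal form yields diagonal entries (1,1,1,1,1,1,1,1,1,2).

Computing H_k = (kernel of ∂_k) / (image of ∂_{k+1}):

  H_0: rank C_0 − rank ∂_1 = 6 − 5 = 1, and the invariant factors of ∂_1 are all 1, so H_0 ≅ Z.
  H_1: rank ker ∂_1 − rank ∂_2 = (15 − 5) − 10 = 0, and ∂_2 has invariant factor 2 > 1, so H_1 ≅ Z/2.
  H_2: rank ker ∂_2 − rank ∂_3 = (10 − 10) − 0 = 0, and there is no ∂_3, so H_2 ≅ 0.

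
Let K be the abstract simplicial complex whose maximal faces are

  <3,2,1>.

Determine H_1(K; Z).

H_1 ≅ 0.

We work with the vertex ordering 1 < 2 < 3. The simplices of K, each written with vertices in increasing order, are:

  0-simplices (3): [1], [2], [3]
  1-simplices (3): [1,2], [1,3], [2,3]
  2-simplices (1): [1,2,3]

Hence C_0 ≅ Z^3, C_1 ≅ Z^3, C_2 ≅ Z^1.

Boundary ∂_1: C_1 → C_0 is given by ∂[p,q] = [q] − [p]. For instance
  ∂[2,3] = [3] − [2].
The resulting 3×3 matrix has rank 2, and its Smith normal form has invariant factors (1,1).

Boundary ∂_2: C_2 → C_1 acts by ∂[p,q,r] = [q,r] − [p,r] + [p,q]. For instance
  ∂[1,2,3] = [2,3] − [1,3] + [1,2].
As a 3×1 matrix over Z this has rank 1, with invariant factors (1).

From H_k ≅ ker(∂_k) / im(∂_{k+1}) we obtain:

  H_1: rank ker ∂_1 − rank ∂_2 = (3 − 2) − 1 = 0, and the invariant factors of ∂_2 are all 1, so H_1 ≅ 0.

(K is a triangulation of the 2-simplex.)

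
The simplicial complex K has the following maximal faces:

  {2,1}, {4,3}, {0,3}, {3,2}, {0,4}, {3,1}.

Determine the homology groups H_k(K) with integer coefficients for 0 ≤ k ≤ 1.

H_0 = Z,  H_1 = Z^2.

Order the vertices as 0 < 1 < 2 < 3 < 4. Listing each simplex with vertices in this order, K has dimension 1 with simplices:

  0-simplices (5): [0], [1], [2], [3], [4]
  1-simplices (6): [0,3], [0,4], [1,2], [1,3], [2,3], [3,4]

Hence C_0 ≅ Z^5, C_1 ≅ Z^6.

The boundary map ∂_1: C_1 → C_0 maps an edge to its endpoints' difference, ∂[p,q] = q − p.
This gives a 5×6 integer matrix of rank 4; reducing to Smith normal form yields diagonal entries (1,1,1,1).

From H_k ≅ ker(∂_k) / im(∂_{k+1}) we obtain:

  H_0: rank C_0 − rank ∂_1 = 5 − 4 = 1, and the invariant factors of ∂_1 are all 1, so H_0 ≅ Z.
  H_1: rank ker ∂_1 − rank ∂_2 = (6 − 4) − 0 = 2, and there is no ∂_2, so H_1 ≅ Z^2.

As a check, the Euler characteristic is 5 − 6 = -1, which agrees with 1 − 2 = -1.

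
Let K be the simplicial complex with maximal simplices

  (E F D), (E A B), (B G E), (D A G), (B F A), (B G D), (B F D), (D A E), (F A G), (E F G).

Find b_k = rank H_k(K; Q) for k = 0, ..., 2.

Fix the vertex order A < B < D < E < F < G and write every simplex with vertices in increasing order. Then dim K = 2 and the simplices of K are:

  0-simplices (6): A, B, D, E, F, G
  1-simplices (15): AB, AD, AE, AF, AG, BD, BE, BF, BG, DE, DF, DG, EF, EG, FG
  2-simplices (10): ABE, ABF, ADE, ADG, AFG, BDF, BDG, BEG, DEF, EFG

Hence C_0 ≅ Z^6, C_1 ≅ Z^15, C_2 ≅ Z^10.

∂_1: C_1 → C_0 maps an edge to its endpoints' difference, ∂[p,q] = q − p.
As a 6×15 matrix over Z this has rank 5, with invariant factors (1,1,1,1,1).

The boundary map ∂_2: C_2 → C_1 acts by ∂[p,q,r] = [q,r] − [p,r] + [p,q]. For instance
  ∂ADG = DG − AG + AD,
  ∂ADE = DE − AE + AD.
The 15×10 boundary matrix has rank 10 and Smith normal form diag(1,1,1,1,1,1,1,1,1,2).

Computing H_k = (kernel of ∂_k) / (image of ∂_{k+1}):

  H_0: rank C_0 − rank ∂_1 = 6 − 5 = 1, and the invariant factors of ∂_1 are all 1, so H_0 = Z.
  H_1: rank ker ∂_1 − rank ∂_2 = (15 − 5) − 10 = 0, and ∂_2 has invariant factor 2 > 1, so H_1 = Z/2Z.
  H_2: rank ker ∂_2 − rank ∂_3 = (10 − 10) − 0 = 0, and there is no ∂_3, so H_2 = 0.

As a check, the Euler characteristic is 6 − 15 + 10 = 1, which agrees with 1 − 0 + 0 = 1.

Hence the Betti numbers are b_0 = 1, b_1 = 0, b_2 = 0.

b_0 = 1, b_1 = 0, b_2 = 0.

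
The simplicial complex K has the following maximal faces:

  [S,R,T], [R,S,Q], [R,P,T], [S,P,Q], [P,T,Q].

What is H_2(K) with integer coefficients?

Fix the vertex order P < Q < R < S < T and write every simplex with vertices in increasing order. Then dim K = 2 and the simplices of K are:

  0-simplices (5): P, Q, R, S, T
  1-simplices (10): PQ, PR, PS, PT, QR, QS, QT, RS, RT, ST
  2-simplices (5): PQS, PQT, PRT, QRS, RST

giving chain groups C_0 ≅ Z^5, C_1 ≅ Z^10, C_2 ≅ Z^5.

The boundary map ∂_1: C_1 → C_0 is given by ∂[p,q] = [q] − [p]. For instance
  ∂QT = T − Q.
As a 5×10 matrix over Z this has rank 4, with invariant factors (1,1,1,1).

The boundary map ∂_2: C_2 → C_1 sends each 2-simplex [p,q,r] to [q,r] − [p,r] + [p,q]. For instance
  ∂QRS = RS − QS + QR,
  ∂PQT = QT − PT + PQ.
This gives a 10×5 integer matrix of rank 5; reducing to Smith normal form yields diagonal entries (1,1,1,1,1).

Computing H_k = (kernel of ∂_k) / (image of ∂_{k+1}):

  H_2: rank ker ∂_2 − rank ∂_3 = (5 − 5) − 0 = 0, and there is no ∂_3, so H_2 = 0.

(K is a triangulation of the Möbius band.)

H_2 ≅ 0.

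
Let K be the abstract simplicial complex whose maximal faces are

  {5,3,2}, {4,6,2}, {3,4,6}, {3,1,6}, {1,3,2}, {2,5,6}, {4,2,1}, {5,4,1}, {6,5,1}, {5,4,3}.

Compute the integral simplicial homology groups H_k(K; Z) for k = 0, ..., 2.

We work with the vertex ordering 1 < 2 < 3 < 4 < 5 < 6. The simplices of K, each written with vertices in increasing order, are:

  0-simplices (6): [1], [2], [3], [4], [5], [6]
  1-simplices (15): [1,2], [1,3], [1,4], [1,5], [1,6], [2,3], [2,4], [2,5], [2,6], [3,4], [3,5], [3,6], [4,5], [4,6], [5,6]
  2-simplices (10): [1,2,3], [1,2,4], [1,3,6], [1,4,5], [1,5,6], [2,3,5], [2,4,6], [2,5,6], [3,4,5], [3,4,6]

Hence C_0 ≅ Z^6, C_1 ≅ Z^15, C_2 ≅ Z^10.

∂_1: C_1 → C_0 maps an edge to its endpoints' difference, ∂[p,q] = q − p. For instance
  ∂[1,4] = [4] − [1].
The resulting 6×15 matrix has rank 5, and its Smith normal form has invariant factors (1,1,1,1,1).

∂_2: C_2 → C_1 maps a triangle to the signed sum of its edges. For instance
  ∂[3,4,6] = [4,6] − [3,6] + [3,4],
  ∂[2,4,6] = [4,6] − [2,6] + [2,4].
The 15×10 boundary matrix has rank 10 and Smith normal form diag(1,1,1,1,1,1,1,1,1,2).

Computing H_k = (kernel of ∂_k) / (image of ∂_{k+1}):

  H_0: rank C_0 − rank ∂_1 = 6 − 5 = 1, and the invariant factors of ∂_1 are all 1, so H_0 = Z.
  H_1: rank ker ∂_1 − rank ∂_2 = (15 − 5) − 10 = 0, and ∂_2 has invariant factor 2 > 1, so H_1 = Z/2.
  H_2: rank ker ∂_2 − rank ∂_3 = (10 − 10) − 0 = 0, and there is no ∂_3, so H_2 = 0.

As a check, the Euler characteristic is 6 − 15 + 10 = 1, which agrees with 1 − 0 + 0 = 1.

H_0 ≅ Z,  H_1 ≅ Z/2,  H_2 = 0.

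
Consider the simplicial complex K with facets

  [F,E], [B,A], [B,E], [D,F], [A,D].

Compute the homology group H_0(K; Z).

Order the vertices as A < B < D < E < F. Listing each simplex with vertices in this order, K has dimension 1 with simplices:

  0-simplices (5): A, B, D, E, F
  1-simplices (5): AB, AD, BE, DF, EF

Hence C_0 ≅ Z^5, C_1 ≅ Z^5.

Boundary ∂_1: C_1 → C_0 maps an edge to its endpoints' difference, ∂[p,q] = q − p.
As a 5×5 matrix over Z this has rank 4, with invariant factors (1,1,1,1).

Now H_k = ker ∂_k / im ∂_{k+1}, so:

  H_0: rank C_0 − rank ∂_1 = 5 − 4 = 1, and the invariant factors of ∂_1 are all 1, so H_0 = Z.

H_0 = Z.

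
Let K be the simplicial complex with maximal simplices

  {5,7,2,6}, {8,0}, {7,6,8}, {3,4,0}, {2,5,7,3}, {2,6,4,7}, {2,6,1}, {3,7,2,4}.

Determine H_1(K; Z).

We work with the vertex ordering 0 < 1 < 2 < 3 < 4 < 5 < 6 < 7 < 8. The simplices of K, each written with vertices in increasing order, are:

  0-simplices (9): [0], [1], [2], [3], [4], [5], [6], [7], [8]
  1-simplices (20): [0,3], [0,4], [0,8], [1,2], [1,6], [2,3], [2,4], [2,5], [2,6], [2,7], [3,4], [3,5], [3,7], [4,6], [4,7], [5,6], [5,7], [6,7], [6,8], [7,8]
  2-simplices (15): [0,3,4], [1,2,6], [2,3,4], [2,3,5], [2,3,7], [2,4,6], [2,4,7], [2,5,6], [2,5,7], [2,6,7], [3,4,7], [3,5,7], [4,6,7], [5,6,7], [6,7,8]
  3-simplices (4): [2,3,4,7], [2,3,5,7], [2,4,6,7], [2,5,6,7]

so the chain groups are C_0 ≅ Z^9, C_1 ≅ Z^20, C_2 ≅ Z^15, C_3 ≅ Z^4.

The boundary map ∂_1: C_1 → C_0 maps an edge to its endpoints' difference, ∂[p,q] = q − p.
This gives a 9×20 integer matrix of rank 8; reducing to Smith normal form yields diagonal entries (1,1,1,1,1,1,1,1).

Boundary ∂_2: C_2 → C_1 maps a triangle to the signed sum of its edges. For instance
  ∂[2,5,7] = [5,7] − [2,7] + [2,5],
  ∂[1,2,6] = [2,6] − [1,6] + [1,2].
The 20×15 boundary matrix has rank 11 and Smith normal form diag(1,1,1,1,1,1,1,1,1,1,1).

Boundary ∂_3: C_3 → C_2 sends each 3-simplex σ to the alternating sum Σ_i (−1)^i (σ with its i-th vertex removed). For instance
  ∂[2,3,4,7] = [3,4,7] − [2,4,7] + [2,3,7] − [2,3,4],
  ∂[2,3,5,7] = [3,5,7] − [2,5,7] + [2,3,7] − [2,3,5].
The resulting 15×4 matrix has rank 4, and its Smith normal form has invariant factors (1,1,1,1).

From H_k ≅ ker(∂_k) / im(∂_{k+1}) we obtain:

  H_1: rank ker ∂_1 − rank ∂_2 = (20 − 8) − 11 = 1, and the invariant factors of ∂_2 are all 1, so H_1 = Z.

H_1 ≅ Z.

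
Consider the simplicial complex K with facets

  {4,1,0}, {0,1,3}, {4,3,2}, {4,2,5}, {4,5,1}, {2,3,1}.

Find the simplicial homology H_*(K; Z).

We work with the vertex ordering 0 < 1 < 2 < 3 < 4 < 5. The simplices of K, each written with vertices in increasing order, are:

  0-simplices (6): [0], [1], [2], [3], [4], [5]
  1-simplices (12): [0,1], [0,3], [0,4], [1,2], [1,3], [1,4], [1,5], [2,3], [2,4], [2,5], [3,4], [4,5]
  2-simplices (6): [0,1,3], [0,1,4], [1,2,3], [1,4,5], [2,3,4], [2,4,5]

Hence C_0 ≅ Z^6, C_1 ≅ Z^12, C_2 ≅ Z^6.

The boundary map ∂_1: C_1 → C_0 is given by ∂[p,q] = [q] − [p].
The 6×12 boundary matrix has rank 5 and Smith normal form diag(1,1,1,1,1).

Boundary ∂_2: C_2 → C_1 maps a triangle to the signed sum of its edges. For instance
  ∂[1,4,5] = [4,5] − [1,5] + [1,4],
  ∂[2,4,5] = [4,5] − [2,5] + [2,4].
This gives a 12×6 integer matrix of rank 6; reducing to Smith normal form yields diagonal entries (1,1,1,1,1,1).

Computing H_k = (kernel of ∂_k) / (image of ∂_{k+1}):

  H_0: rank C_0 − rank ∂_1 = 6 − 5 = 1, and the invariant factors of ∂_1 are all 1, so H_0 = Z.
  H_1: rank ker ∂_1 − rank ∂_2 = (12 − 5) − 6 = 1, and the invariant factors of ∂_2 are all 1, so H_1 = Z.
  H_2: rank ker ∂_2 − rank ∂_3 = (6 − 6) − 0 = 0, and there is no ∂_3, so H_2 = 0.

(K is a triangulation of the cylinder S^1 x I.)

H_0 ≅ Z,  H_1 ≅ Z,  H_2 = 0.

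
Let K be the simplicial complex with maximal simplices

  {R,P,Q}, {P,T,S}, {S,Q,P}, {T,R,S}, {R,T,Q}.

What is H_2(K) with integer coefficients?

K has 5 vertices, 10 edges, 5 triangles.
rank ∂_2 = 5, rank ∂_3 = 0 ⇒ b_2 = 5 − 5 − 0 = 0. So H_2 ≅ 0.

H_2 ≅ 0.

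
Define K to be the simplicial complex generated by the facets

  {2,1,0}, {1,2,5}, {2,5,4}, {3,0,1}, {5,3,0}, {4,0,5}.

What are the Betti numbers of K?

b_0 = 1, b_1 = 1, b_2 = 0.

Order the vertices as 0 < 1 < 2 < 3 < 4 < 5. Listing each simplex with vertices in this order, K has dimension 2 with simplices:

  0-simplices (6): [0], [1], [2], [3], [4], [5]
  1-simplices (12): [0,1], [0,2], [0,3], [0,4], [0,5], [1,2], [1,3], [1,5], [2,4], [2,5], [3,5], [4,5]
  2-simplices (6): [0,1,2], [0,1,3], [0,3,5], [0,4,5], [1,2,5], [2,4,5]

giving chain groups C_0 ≅ Z^6, C_1 ≅ Z^12, C_2 ≅ Z^6.

The boundary map ∂_1: C_1 → C_0 is given by ∂[p,q] = [q] − [p]. For instance
  ∂[2,4] = [4] − [2].
This gives a 6×12 integer matrix of rank 5; reducing to Smith normal form yields diagonal entries (1,1,1,1,1).

The boundary map ∂_2: C_2 → C_1 acts by ∂[p,q,r] = [q,r] − [p,r] + [p,q]. For instance
  ∂[0,3,5] = [3,5] − [0,5] + [0,3],
  ∂[0,1,2] = [1,2] − [0,2] + [0,1].
The resulting 12×6 matrix has rank 6, and its Smith normal form has invariant factors (1,1,1,1,1,1).

Computing H_k = (kernel of ∂_k) / (image of ∂_{k+1}):

  H_0: rank C_0 − rank ∂_1 = 6 − 5 = 1, and the invariant factors of ∂_1 are all 1, so H_0 = Z.
  H_1: rank ker ∂_1 − rank ∂_2 = (12 − 5) − 6 = 1, and the invariant factors of ∂_2 are all 1, so H_1 = Z.
  H_2: rank ker ∂_2 − rank ∂_3 = (6 − 6) − 0 = 0, and there is no ∂_3, so H_2 = 0.

Hence the Betti numbers are b_0 = 1, b_1 = 1, b_2 = 0.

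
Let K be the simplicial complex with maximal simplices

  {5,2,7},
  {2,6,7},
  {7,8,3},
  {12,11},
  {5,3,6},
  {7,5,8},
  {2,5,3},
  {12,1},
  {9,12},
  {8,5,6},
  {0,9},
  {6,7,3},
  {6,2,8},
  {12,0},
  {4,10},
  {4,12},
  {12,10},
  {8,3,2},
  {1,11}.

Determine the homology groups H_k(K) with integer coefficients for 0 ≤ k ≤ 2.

We work with the vertex ordering 0 < 1 < 2 < 3 < 4 < 5 < 6 < 7 < 8 < 9 < 10 < 11 < 12. The simplices of K, each written with vertices in increasing order, are:

  0-simplices (13): [0], [1], [2], [3], [4], [5], [6], [7], [8], [9], [10], [11], [12]
  1-simplices (24): (24 of them)
  2-simplices (10): [2,3,5], [2,3,8], [2,5,7], [2,6,7], [2,6,8], [3,5,6], [3,6,7], [3,7,8], [5,6,8], [5,7,8]

giving chain groups C_0 ≅ Z^13, C_1 ≅ Z^24, C_2 ≅ Z^10.

∂_1: C_1 → C_0 maps an edge to its endpoints' difference, ∂[p,q] = q − p. For instance
  ∂[4,10] = [10] − [4].
The 13×24 boundary matrix has rank 11 and Smith normal form diag(1,1,1,1,1,1,1,1,1,1,1).

The boundary map ∂_2: C_2 → C_1 sends each 2-simplex [p,q,r] to [q,r] − [p,r] + [p,q]. For instance
  ∂[3,5,6] = [5,6] − [3,6] + [3,5],
  ∂[3,6,7] = [6,7] − [3,7] + [3,6].
The 24×10 boundary matrix has rank 10 and Smith normal form diag(1,1,1,1,1,1,1,1,1,2).

Now H_k = ker ∂_k / im ∂_{k+1}, so:

  H_0: rank C_0 − rank ∂_1 = 13 − 11 = 2, and the invariant factors of ∂_1 are all 1, so H_0 ≅ Z^2.
  H_1: rank ker ∂_1 − rank ∂_2 = (24 − 11) − 10 = 3, and ∂_2 has invariant factor 2 > 1, so H_1 ≅ Z^3 ⊕ Z/2.
  H_2: rank ker ∂_2 − rank ∂_3 = (10 − 10) − 0 = 0, and there is no ∂_3, so H_2 ≅ 0.

H_0 = Z^2,  H_1 = Z^3 ⊕ Z/2,  H_2 = 0.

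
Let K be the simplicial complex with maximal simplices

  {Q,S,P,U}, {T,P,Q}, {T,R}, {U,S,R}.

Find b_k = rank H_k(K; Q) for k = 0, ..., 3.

We work with the vertex ordering P < Q < R < S < T < U. The simplices of K, each written with vertices in increasing order, are:

  0-simplices (6): P, Q, R, S, T, U
  1-simplices (11): PQ, PS, PT, PU, QS, QT, QU, RS, RT, RU, SU
  2-simplices (6): PQS, PQT, PQU, PSU, QSU, RSU
  3-simplices (1): PQSU

so the chain groups are C_0 ≅ Z^6, C_1 ≅ Z^11, C_2 ≅ Z^6, C_3 ≅ Z^1.

The boundary map ∂_1: C_1 → C_0 is given by ∂[p,q] = [q] − [p]. For instance
  ∂PU = U − P.
As a 6×11 matrix over Z this has rank 5, with invariant factors (1,1,1,1,1).

Boundary ∂_2: C_2 → C_1 acts by ∂[p,q,r] = [q,r] − [p,r] + [p,q]. For instance
  ∂PQU = QU − PU + PQ,
  ∂QSU = SU − QU + QS.
As a 11×6 matrix over Z this has rank 5, with invariant factors (1,1,1,1,1).

The boundary map ∂_3: C_3 → C_2 sends each 3-simplex σ to the alternating sum Σ_i (−1)^i (σ with its i-th vertex removed). For instance
  ∂PQSU = QSU − PSU + PQU − PQS.
The resulting 6×1 matrix has rank 1, and its Smith normal form has invariant factors (1).

Now H_k = ker ∂_k / im ∂_{k+1}, so:

  H_0: rank C_0 − rank ∂_1 = 6 − 5 = 1, and the invariant factors of ∂_1 are all 1, so H_0 ≅ Z.
  H_1: rank ker ∂_1 − rank ∂_2 = (11 − 5) − 5 = 1, and the invariant factors of ∂_2 are all 1, so H_1 ≅ Z.
  H_2: rank ker ∂_2 − rank ∂_3 = (6 − 5) − 1 = 0, and the invariant factors of ∂_3 are all 1, so H_2 ≅ 0.
  H_3: rank ker ∂_3 − rank ∂_4 = (1 − 1) − 0 = 0, and there is no ∂_4, so H_3 ≅ 0.

Hence the Betti numbers are b_0 = 1, b_1 = 1, b_2 = 0, b_3 = 0.

b_0 = 1, b_1 = 1, b_2 = 0, b_3 = 0.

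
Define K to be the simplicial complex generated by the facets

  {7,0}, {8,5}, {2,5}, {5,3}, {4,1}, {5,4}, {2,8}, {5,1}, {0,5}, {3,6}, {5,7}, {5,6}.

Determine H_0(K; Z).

Order the vertices as 0 < 1 < 2 < 3 < 4 < 5 < 6 < 7 < 8. Listing each simplex with vertices in this order, K has dimension 1 with simplices:

  0-simplices (9): [0], [1], [2], [3], [4], [5], [6], [7], [8]
  1-simplices (12): [0,5], [0,7], [1,4], [1,5], [2,5], [2,8], [3,5], [3,6], [4,5], [5,6], [5,7], [5,8]

Hence C_0 ≅ Z^9, C_1 ≅ Z^12.

∂_1: C_1 → C_0 is given by ∂[p,q] = [q] − [p]. For instance
  ∂[2,5] = [5] − [2].
The resulting 9×12 matrix has rank 8, and its Smith normal form has invariant factors (1,1,1,1,1,1,1,1).

Reading off H_k = ker ∂_k / im ∂_{k+1}:

  H_0: rank C_0 − rank ∂_1 = 9 − 8 = 1, and the invariant factors of ∂_1 are all 1, so H_0 ≅ Z.

H_0 ≅ Z.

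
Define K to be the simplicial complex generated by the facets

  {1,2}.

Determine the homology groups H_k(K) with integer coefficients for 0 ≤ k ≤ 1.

Take the total order 1 < 2 on the vertex set. Then K (dimension 1) consists of the simplices:

  0-simplices (2): [1], [2]
  1-simplices (1): [1,2]

so the chain groups are C_0 ≅ Z^2, C_1 ≅ Z^1.

∂_1: C_1 → C_0 maps an edge to its endpoints' difference, ∂[p,q] = q − p.
The resulting 2×1 matrix has rank 1, and its Smith normal form has invariant factors (1).

Computing H_k = (kernel of ∂_k) / (image of ∂_{k+1}):

  H_0: rank C_0 − rank ∂_1 = 2 − 1 = 1, and the invariant factors of ∂_1 are all 1, so H_0 ≅ Z.
  H_1: rank ker ∂_1 − rank ∂_2 = (1 − 1) − 0 = 0, and there is no ∂_2, so H_1 ≅ 0.

H_0 ≅ Z,  H_1 = 0.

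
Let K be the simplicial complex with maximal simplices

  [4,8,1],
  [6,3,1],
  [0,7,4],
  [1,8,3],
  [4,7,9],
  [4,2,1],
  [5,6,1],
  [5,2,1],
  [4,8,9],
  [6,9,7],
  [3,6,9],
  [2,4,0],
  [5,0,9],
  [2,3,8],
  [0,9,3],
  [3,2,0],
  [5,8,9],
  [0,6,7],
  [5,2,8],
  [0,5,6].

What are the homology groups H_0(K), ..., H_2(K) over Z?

K has 10 vertices, 30 edges, 20 triangles.
rank ∂_0 = 0, rank ∂_1 = 9 ⇒ b_0 = 10 − 0 − 9 = 1; all invariant factors of ∂_1 are 1 so no torsion. So H_0 ≅ Z.
rank ∂_1 = 9, rank ∂_2 = 20 ⇒ b_1 = 30 − 9 − 20 = 1; ∂_2 has invariant factor(s) [2] giving torsion. So H_1 ≅ Z ⊕ Z/2Z.
rank ∂_2 = 20, rank ∂_3 = 0 ⇒ b_2 = 20 − 20 − 0 = 0. So H_2 ≅ 0.

H_0 = Z,  H_1 = Z ⊕ Z/2Z,  H_2 = 0.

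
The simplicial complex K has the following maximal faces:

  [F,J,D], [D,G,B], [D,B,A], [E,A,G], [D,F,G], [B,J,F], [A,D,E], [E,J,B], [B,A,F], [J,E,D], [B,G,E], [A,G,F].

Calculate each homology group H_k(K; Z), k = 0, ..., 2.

H_0 = Z,  H_1 = Z/2,  H_2 = 0.

Fix the vertex order A < B < D < E < F < G < J and write every simplex with vertices in increasing order. Then dim K = 2 and the simplices of K are:

  0-simplices (7): A, B, D, E, F, G, J
  1-simplices (18): AB, AD, AE, AF, AG, BD, BE, BF, BG, BJ, DE, DF, DG, DJ, EG, EJ, FG, FJ
  2-simplices (12): ABD, ABF, ADE, AEG, AFG, BDG, BEG, BEJ, BFJ, DEJ, DFG, DFJ

Hence C_0 ≅ Z^7, C_1 ≅ Z^18, C_2 ≅ Z^12.

The boundary map ∂_1: C_1 → C_0 is given by ∂[p,q] = [q] − [p]. For instance
  ∂BE = E − B.
The 7×18 boundary matrix has rank 6 and Smith normal form diag(1,1,1,1,1,1).

Boundary ∂_2: C_2 → C_1 sends each 2-simplex [p,q,r] to [q,r] − [p,r] + [p,q]. For instance
  ∂AFG = FG − AG + AF,
  ∂ADE = DE − AE + AD.
This gives a 18×12 integer matrix of rank 12; reducing to Smith normal form yields diagonal entries (1,1,1,1,1,1,1,1,1,1,1,2).

Reading off H_k = ker ∂_k / im ∂_{k+1}:

  H_0: rank C_0 − rank ∂_1 = 7 − 6 = 1, and the invariant factors of ∂_1 are all 1, so H_0 = Z.
  H_1: rank ker ∂_1 − rank ∂_2 = (18 − 6) − 12 = 0, and ∂_2 has invariant factor 2 > 1, so H_1 = Z/2.
  H_2: rank ker ∂_2 − rank ∂_3 = (12 − 12) − 0 = 0, and there is no ∂_3, so H_2 = 0.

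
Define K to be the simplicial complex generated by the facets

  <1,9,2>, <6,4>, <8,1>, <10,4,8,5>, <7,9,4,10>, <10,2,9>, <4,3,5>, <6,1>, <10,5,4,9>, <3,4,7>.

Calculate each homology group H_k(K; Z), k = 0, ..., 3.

H_0 ≅ Z,  H_1 ≅ Z^2,  H_2 = 0,  H_3 = 0.

Order the vertices as 1 < 2 < 3 < 4 < 5 < 6 < 7 < 8 < 9 < 10. Listing each simplex with vertices in this order, K has dimension 3 with simplices:

  0-simplices (10): [1], [2], [3], [4], [5], [6], [7], [8], [9], [10]
  1-simplices (22): [1,2], [1,6], [1,8], [1,9], [2,9], [2,10], [3,4], [3,5], [3,7], [4,5], [4,6], [4,7], [4,8], [4,9], [4,10], [5,8], [5,9], [5,10], [7,9], [7,10], [8,10], [9,10]
  2-simplices (14): [1,2,9], [2,9,10], [3,4,5], [3,4,7], [4,5,8], [4,5,9], [4,5,10], [4,7,9], [4,7,10], [4,8,10], [4,9,10], [5,8,10], [5,9,10], [7,9,10]
  3-simplices (3): [4,5,8,10], [4,5,9,10], [4,7,9,10]

Hence C_0 ≅ Z^10, C_1 ≅ Z^22, C_2 ≅ Z^14, C_3 ≅ Z^3.

∂_1: C_1 → C_0 sends each edge [p,q] (with p < q) to q − p.
The resulting 10×22 matrix has rank 9, and its Smith normal form has invariant factors (1,1,1,1,1,1,1,1,1).

Boundary ∂_2: C_2 → C_1 maps a triangle to the signed sum of its edges. For instance
  ∂[5,9,10] = [9,10] − [5,10] + [5,9],
  ∂[4,7,10] = [7,10] − [4,10] + [4,7].
As a 22×14 matrix over Z this has rank 11, with invariant factors (1,1,1,1,1,1,1,1,1,1,1).

Boundary ∂_3: C_3 → C_2 sends each 3-simplex σ to the alternating sum Σ_i (−1)^i (σ with its i-th vertex removed). For instance
  ∂[4,7,9,10] = [7,9,10] − [4,9,10] + [4,7,10] − [4,7,9],
  ∂[4,5,8,10] = [5,8,10] − [4,8,10] + [4,5,10] − [4,5,8].
This gives a 14×3 integer matrix of rank 3; reducing to Smith normal form yields diagonal entries (1,1,1).

Computing H_k = (kernel of ∂_k) / (image of ∂_{k+1}):

  H_0: rank C_0 − rank ∂_1 = 10 − 9 = 1, and the invariant factors of ∂_1 are all 1, so H_0 = Z.
  H_1: rank ker ∂_1 − rank ∂_2 = (22 − 9) − 11 = 2, and the invariant factors of ∂_2 are all 1, so H_1 = Z^2.
  H_2: rank ker ∂_2 − rank ∂_3 = (14 − 11) − 3 = 0, and the invariant factors of ∂_3 are all 1, so H_2 = 0.
  H_3: rank ker ∂_3 − rank ∂_4 = (3 − 3) − 0 = 0, and there is no ∂_4, so H_3 = 0.

As a check, the Euler characteristic is 10 − 22 + 14 − 3 = -1, which agrees with 1 − 2 + 0 − 0 = -1.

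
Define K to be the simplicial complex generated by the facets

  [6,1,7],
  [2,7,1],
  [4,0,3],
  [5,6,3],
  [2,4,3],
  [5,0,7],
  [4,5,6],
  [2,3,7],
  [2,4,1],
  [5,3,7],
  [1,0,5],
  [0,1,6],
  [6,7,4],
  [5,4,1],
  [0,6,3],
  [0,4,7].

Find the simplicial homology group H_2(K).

Order the vertices as 0 < 1 < 2 < 3 < 4 < 5 < 6 < 7. Listing each simplex with vertices in this order, K has dimension 2 with simplices:

  0-simplices (8): [0], [1], [2], [3], [4], [5], [6], [7]
  1-simplices (24): (24 of them)
  2-simplices (16): [0,1,5], [0,1,6], [0,3,4], [0,3,6], [0,4,7], [0,5,7], [1,2,4], [1,2,7], [1,4,5], [1,6,7], [2,3,4], [2,3,7], [3,5,6], [3,5,7], [4,5,6], [4,6,7]

giving chain groups C_0 ≅ Z^8, C_1 ≅ Z^24, C_2 ≅ Z^16.

The boundary map ∂_1: C_1 → C_0 sends each edge [p,q] (with p < q) to q − p. For instance
  ∂[0,6] = [6] − [0].
As a 8×24 matrix over Z this has rank 7, with invariant factors (1,1,1,1,1,1,1).

Boundary ∂_2: C_2 → C_1 sends each 2-simplex [p,q,r] to [q,r] − [p,r] + [p,q]. For instance
  ∂[1,4,5] = [4,5] − [1,5] + [1,4],
  ∂[0,5,7] = [5,7] − [0,7] + [0,5].
The 24×16 boundary matrix has rank 15 and Smith normal form diag(1,1,1,1,1,1,1,1,1,1,1,1,1,1,1).

From H_k ≅ ker(∂_k) / im(∂_{k+1}) we obtain:

  H_2: rank ker ∂_2 − rank ∂_3 = (16 − 15) − 0 = 1, and there is no ∂_3, so H_2 = Z.

H_2 ≅ Z.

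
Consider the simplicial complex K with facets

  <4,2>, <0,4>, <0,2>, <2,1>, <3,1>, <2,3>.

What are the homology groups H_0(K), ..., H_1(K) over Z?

K has 5 vertices, 6 edges.
rank ∂_0 = 0, rank ∂_1 = 4 ⇒ b_0 = 5 − 0 − 4 = 1; all invariant factors of ∂_1 are 1 so no torsion. So H_0 = Z.
rank ∂_1 = 4, rank ∂_2 = 0 ⇒ b_1 = 6 − 4 − 0 = 2. So H_1 = Z^2.

H_0 = Z,  H_1 = Z^2.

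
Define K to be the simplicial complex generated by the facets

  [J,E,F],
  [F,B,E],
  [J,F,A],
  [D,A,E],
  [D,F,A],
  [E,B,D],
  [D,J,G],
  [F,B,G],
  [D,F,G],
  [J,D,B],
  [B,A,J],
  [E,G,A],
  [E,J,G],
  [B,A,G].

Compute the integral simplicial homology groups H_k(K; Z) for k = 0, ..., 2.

We work with the vertex ordering A < B < D < E < F < G < J. The simplices of K, each written with vertices in increasing order, are:

  0-simplices (7): A, B, D, E, F, G, J
  1-simplices (21): AB, AD, AE, AF, AG, AJ, BD, BE, BF, BG, BJ, DE, DF, DG, DJ, EF, EG, EJ, FG, FJ, GJ
  2-simplices (14): ABG, ABJ, ADE, ADF, AEG, AFJ, BDE, BDJ, BEF, BFG, DFG, DGJ, EFJ, EGJ

so the chain groups are C_0 ≅ Z^7, C_1 ≅ Z^21, C_2 ≅ Z^14.

The boundary map ∂_1: C_1 → C_0 maps an edge to its endpoints' difference, ∂[p,q] = q − p.
This gives a 7×21 integer matrix of rank 6; reducing to Smith normal form yields diagonal entries (1,1,1,1,1,1).

∂_2: C_2 → C_1 acts by ∂[p,q,r] = [q,r] − [p,r] + [p,q]. For instance
  ∂BEF = EF − BF + BE,
  ∂BFG = FG − BG + BF.
This gives a 21×14 integer matrix of rank 13; reducing to Smith normal form yields diagonal entries (1,1,1,1,1,1,1,1,1,1,1,1,1).

Computing H_k = (kernel of ∂_k) / (image of ∂_{k+1}):

  H_0: rank C_0 − rank ∂_1 = 7 − 6 = 1, and the invariant factors of ∂_1 are all 1, so H_0 = Z.
  H_1: rank ker ∂_1 − rank ∂_2 = (21 − 6) − 13 = 2, and the invariant factors of ∂_2 are all 1, so H_1 = Z^2.
  H_2: rank ker ∂_2 − rank ∂_3 = (14 − 13) − 0 = 1, and there is no ∂_3, so H_2 = Z.

As a check, the Euler characteristic is 7 − 21 + 14 = 0, which agrees with 1 − 2 + 1 = 0.
(K is a triangulation of the torus T^2.)

H_0 ≅ Z,  H_1 ≅ Z^2,  H_2 ≅ Z.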